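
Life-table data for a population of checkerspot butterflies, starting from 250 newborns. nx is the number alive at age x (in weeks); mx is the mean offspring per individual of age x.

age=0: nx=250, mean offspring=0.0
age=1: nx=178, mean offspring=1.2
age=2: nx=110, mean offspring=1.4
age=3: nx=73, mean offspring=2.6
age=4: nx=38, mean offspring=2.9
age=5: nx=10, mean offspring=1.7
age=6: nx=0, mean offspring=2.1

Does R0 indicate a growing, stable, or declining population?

lx = nx/n0 = nx/250: 1, 0.712, 0.44, 0.292, 0.152, 0.04, 0
R0 = Σ lx·mx = 0 + 0.8544 + 0.616 + 0.7592 + 0.4408 + 0.068 + 0 = 2.7384
R0 > 1, so the population is growing.

growing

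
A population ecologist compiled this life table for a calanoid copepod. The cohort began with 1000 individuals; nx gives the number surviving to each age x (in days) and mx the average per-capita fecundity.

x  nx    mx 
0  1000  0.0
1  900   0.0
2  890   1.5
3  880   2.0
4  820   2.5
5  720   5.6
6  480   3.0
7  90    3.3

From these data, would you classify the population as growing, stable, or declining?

growing

lx = nx/n0 = nx/1000: 1, 0.9, 0.89, 0.88, 0.82, 0.72, 0.48, 0.09
R0 = Σ lx·mx = 0 + 0 + 1.335 + 1.76 + 2.05 + 4.032 + 1.44 + 0.297 = 10.914
R0 > 1, so the population is growing.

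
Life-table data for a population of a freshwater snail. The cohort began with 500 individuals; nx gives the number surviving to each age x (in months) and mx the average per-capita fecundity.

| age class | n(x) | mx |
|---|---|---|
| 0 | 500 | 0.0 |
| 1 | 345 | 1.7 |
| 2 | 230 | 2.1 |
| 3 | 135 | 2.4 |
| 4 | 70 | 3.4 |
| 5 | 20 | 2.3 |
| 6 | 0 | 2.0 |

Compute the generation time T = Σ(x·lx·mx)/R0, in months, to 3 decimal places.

2.210

lx = nx/n0 = nx/500: 1, 0.69, 0.46, 0.27, 0.14, 0.04, 0
lx·mx: 0, 1.173, 0.966, 0.648, 0.476, 0.092, 0 → R0 = 3.355
x·lx·mx: 0, 1.173, 1.932, 1.944, 1.904, 0.46, 0 → Σ = 7.413
T = 7.413 / 3.355 = 2.209538… → 2.210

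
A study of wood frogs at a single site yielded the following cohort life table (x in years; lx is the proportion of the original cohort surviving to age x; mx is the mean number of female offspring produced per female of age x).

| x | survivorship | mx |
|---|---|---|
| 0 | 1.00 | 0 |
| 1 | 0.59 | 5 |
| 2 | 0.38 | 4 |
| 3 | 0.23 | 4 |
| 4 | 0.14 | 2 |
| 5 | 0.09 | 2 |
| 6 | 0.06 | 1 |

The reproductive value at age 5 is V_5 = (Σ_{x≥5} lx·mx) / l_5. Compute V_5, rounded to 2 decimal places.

2.67

lx·mx for x ≥ 5: 0.18, 0.06 → sum = 0.24
V_5 = 0.24 / l_5 = 0.24 / 0.09 = 2.666667… → 2.67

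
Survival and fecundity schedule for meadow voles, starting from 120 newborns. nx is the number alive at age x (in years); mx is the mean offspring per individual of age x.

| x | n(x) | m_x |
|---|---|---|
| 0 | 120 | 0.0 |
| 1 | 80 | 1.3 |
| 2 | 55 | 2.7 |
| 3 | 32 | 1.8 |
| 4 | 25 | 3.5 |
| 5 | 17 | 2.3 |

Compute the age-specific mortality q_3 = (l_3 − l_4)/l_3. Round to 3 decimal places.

lx = nx/n0 = nx/120: 1, 0.66667…, 0.45833…, 0.26667…, 0.20833…, 0.14167…
q_3 = (l_3 − l_4) / l_3 = (0.266667… − 0.208333…) / 0.266667…
     = 0.058333… / 0.266667… = 0.21875… → 0.219

0.219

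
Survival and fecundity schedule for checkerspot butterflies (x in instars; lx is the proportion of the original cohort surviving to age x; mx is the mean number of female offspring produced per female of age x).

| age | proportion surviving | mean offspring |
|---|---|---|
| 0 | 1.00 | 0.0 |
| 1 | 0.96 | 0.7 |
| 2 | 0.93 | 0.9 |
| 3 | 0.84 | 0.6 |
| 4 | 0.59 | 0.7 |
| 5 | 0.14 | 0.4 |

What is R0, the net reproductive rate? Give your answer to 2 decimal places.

2.48

lx·mx by age: 0, 0.672, 0.837, 0.504, 0.413, 0.056
R0 = Σ lx·mx = 2.482 → 2.48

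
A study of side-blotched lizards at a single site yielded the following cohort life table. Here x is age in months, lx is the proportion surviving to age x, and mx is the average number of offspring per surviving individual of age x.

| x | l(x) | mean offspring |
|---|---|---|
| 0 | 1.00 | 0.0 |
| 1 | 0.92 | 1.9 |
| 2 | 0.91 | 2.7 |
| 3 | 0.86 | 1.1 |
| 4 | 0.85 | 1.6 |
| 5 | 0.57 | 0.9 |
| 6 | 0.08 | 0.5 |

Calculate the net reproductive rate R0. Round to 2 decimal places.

lx·mx by age: 0, 1.748, 2.457, 0.946, 1.36, 0.513, 0.04
R0 = Σ lx·mx = 7.064 → 7.06

7.06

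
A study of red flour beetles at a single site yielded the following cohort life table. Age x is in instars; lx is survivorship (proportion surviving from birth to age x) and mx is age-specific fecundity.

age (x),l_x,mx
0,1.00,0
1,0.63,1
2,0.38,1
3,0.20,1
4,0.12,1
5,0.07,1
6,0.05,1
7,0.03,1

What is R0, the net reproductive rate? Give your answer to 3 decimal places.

1.480

lx·mx by age: 0, 0.63, 0.38, 0.2, 0.12, 0.07, 0.05, 0.03
R0 = Σ lx·mx = 1.48 → 1.480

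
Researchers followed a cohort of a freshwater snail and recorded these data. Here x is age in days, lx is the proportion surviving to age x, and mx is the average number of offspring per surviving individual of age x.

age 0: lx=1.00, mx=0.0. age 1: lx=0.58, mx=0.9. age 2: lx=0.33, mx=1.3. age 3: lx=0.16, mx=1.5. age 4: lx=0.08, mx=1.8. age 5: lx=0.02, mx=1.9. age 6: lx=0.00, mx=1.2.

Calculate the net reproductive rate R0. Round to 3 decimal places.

lx·mx by age: 0, 0.522, 0.429, 0.24, 0.144, 0.038, 0
R0 = Σ lx·mx = 1.373 → 1.373

1.373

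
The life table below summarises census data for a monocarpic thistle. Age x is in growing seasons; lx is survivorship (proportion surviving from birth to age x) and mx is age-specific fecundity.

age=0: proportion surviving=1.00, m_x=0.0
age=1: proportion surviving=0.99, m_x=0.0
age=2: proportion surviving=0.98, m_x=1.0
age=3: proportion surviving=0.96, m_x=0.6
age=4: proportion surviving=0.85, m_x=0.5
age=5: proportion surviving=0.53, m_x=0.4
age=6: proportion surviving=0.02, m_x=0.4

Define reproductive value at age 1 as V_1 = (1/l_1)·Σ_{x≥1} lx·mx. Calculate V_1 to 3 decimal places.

2.223

lx·mx for x ≥ 1: 0, 0.98, 0.576, 0.425, 0.212, 0.008 → sum = 2.201
V_1 = 2.201 / l_1 = 2.201 / 0.99 = 2.223232… → 2.223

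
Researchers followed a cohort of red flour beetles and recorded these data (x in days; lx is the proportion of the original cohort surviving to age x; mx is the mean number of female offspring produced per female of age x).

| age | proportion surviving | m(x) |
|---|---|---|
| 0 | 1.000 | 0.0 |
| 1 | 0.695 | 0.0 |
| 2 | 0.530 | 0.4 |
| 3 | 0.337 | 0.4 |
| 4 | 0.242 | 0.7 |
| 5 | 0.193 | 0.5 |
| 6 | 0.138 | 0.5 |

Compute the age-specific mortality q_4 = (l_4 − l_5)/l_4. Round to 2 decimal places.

q_4 = (l_4 − l_5) / l_4 = (0.242 − 0.193) / 0.242
     = 0.049 / 0.242 = 0.202479… → 0.20

0.20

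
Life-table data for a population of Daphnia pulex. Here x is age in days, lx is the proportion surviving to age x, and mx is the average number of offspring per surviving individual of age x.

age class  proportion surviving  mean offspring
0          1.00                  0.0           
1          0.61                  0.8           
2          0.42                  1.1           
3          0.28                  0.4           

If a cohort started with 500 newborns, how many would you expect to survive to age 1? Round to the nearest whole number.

305

Expected survivors = N0 · l_1 = 500 × 0.61 = 305 → 305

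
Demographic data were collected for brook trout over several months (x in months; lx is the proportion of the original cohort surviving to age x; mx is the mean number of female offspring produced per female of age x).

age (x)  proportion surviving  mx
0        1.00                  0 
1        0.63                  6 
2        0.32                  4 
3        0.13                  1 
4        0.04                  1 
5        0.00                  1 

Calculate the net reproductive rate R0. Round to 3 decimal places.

5.230

lx·mx by age: 0, 3.78, 1.28, 0.13, 0.04, 0
R0 = Σ lx·mx = 5.23 → 5.230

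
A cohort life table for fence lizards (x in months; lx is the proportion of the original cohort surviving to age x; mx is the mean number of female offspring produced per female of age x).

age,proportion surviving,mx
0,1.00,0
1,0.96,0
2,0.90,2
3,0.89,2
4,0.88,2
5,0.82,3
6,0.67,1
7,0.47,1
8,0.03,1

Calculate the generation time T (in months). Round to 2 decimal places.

3.99

lx·mx: 0, 0, 1.8, 1.78, 1.76, 2.46, 0.67, 0.47, 0.03 → R0 = 8.97
x·lx·mx: 0, 0, 3.6, 5.34, 7.04, 12.3, 4.02, 3.29, 0.24 → Σ = 35.83
T = 35.83 / 8.97 = 3.994426… → 3.99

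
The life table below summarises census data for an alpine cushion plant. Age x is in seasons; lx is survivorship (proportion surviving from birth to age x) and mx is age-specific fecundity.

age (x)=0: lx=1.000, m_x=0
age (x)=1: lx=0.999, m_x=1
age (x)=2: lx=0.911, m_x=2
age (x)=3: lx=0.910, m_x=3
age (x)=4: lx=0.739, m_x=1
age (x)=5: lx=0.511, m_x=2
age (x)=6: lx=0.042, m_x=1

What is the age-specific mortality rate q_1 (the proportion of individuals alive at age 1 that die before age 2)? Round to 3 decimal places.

q_1 = (l_1 − l_2) / l_1 = (0.999 − 0.911) / 0.999
     = 0.088 / 0.999 = 0.088088… → 0.088

0.088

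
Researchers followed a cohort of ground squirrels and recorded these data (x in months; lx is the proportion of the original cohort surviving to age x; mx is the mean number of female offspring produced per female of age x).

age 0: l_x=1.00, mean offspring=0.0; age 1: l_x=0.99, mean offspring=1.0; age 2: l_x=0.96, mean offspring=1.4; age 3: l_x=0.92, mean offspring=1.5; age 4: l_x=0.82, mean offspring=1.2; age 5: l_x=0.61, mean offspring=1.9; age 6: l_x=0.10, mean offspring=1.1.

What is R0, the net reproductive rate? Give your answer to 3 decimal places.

lx·mx by age: 0, 0.99, 1.344, 1.38, 0.984, 1.159, 0.11
R0 = Σ lx·mx = 5.967 → 5.967

5.967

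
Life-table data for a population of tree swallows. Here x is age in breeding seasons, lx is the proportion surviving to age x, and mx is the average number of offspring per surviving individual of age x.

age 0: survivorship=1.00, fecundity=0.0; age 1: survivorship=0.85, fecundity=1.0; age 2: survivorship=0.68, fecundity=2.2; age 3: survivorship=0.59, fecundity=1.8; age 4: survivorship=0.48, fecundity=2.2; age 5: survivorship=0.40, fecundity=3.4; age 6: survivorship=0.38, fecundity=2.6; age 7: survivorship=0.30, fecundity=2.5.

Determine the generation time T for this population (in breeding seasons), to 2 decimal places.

3.87

lx·mx: 0, 0.85, 1.496, 1.062, 1.056, 1.36, 0.988, 0.75 → R0 = 7.562
x·lx·mx: 0, 0.85, 2.992, 3.186, 4.224, 6.8, 5.928, 5.25 → Σ = 29.23
T = 29.23 / 7.562 = 3.86538… → 3.87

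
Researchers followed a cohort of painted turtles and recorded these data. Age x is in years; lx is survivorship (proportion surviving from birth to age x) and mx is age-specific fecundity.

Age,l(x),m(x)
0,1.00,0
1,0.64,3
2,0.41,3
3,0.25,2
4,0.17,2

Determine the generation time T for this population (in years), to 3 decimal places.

1.815

lx·mx: 0, 1.92, 1.23, 0.5, 0.34 → R0 = 3.99
x·lx·mx: 0, 1.92, 2.46, 1.5, 1.36 → Σ = 7.24
T = 7.24 / 3.99 = 1.814536… → 1.815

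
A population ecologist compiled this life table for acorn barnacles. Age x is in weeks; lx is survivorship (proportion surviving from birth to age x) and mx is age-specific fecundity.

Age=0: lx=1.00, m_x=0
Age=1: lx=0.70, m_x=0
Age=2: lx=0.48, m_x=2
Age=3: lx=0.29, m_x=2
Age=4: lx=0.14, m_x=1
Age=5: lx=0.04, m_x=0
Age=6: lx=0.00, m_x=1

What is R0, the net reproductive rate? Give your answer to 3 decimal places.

1.680

lx·mx by age: 0, 0, 0.96, 0.58, 0.14, 0, 0
R0 = Σ lx·mx = 1.68 → 1.680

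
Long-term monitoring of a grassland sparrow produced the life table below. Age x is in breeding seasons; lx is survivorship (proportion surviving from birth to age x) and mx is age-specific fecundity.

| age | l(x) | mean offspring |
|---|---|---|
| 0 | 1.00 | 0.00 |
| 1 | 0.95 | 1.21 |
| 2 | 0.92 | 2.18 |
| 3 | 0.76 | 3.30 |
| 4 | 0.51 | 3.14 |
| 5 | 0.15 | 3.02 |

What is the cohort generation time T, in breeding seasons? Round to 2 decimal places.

lx·mx: 0, 1.1495, 2.0056, 2.508, 1.6014, 0.453 → R0 = 7.7175
x·lx·mx: 0, 1.1495, 4.0112, 7.524, 6.4056, 2.265 → Σ = 21.3553
T = 21.3553 / 7.7175 = 2.767127… → 2.77

2.77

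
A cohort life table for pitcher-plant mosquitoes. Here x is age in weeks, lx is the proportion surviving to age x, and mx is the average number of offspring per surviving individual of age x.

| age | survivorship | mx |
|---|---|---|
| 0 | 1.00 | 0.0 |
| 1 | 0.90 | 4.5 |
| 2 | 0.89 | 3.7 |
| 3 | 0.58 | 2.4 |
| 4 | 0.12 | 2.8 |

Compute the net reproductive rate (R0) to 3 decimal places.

lx·mx by age: 0, 4.05, 3.293, 1.392, 0.336
R0 = Σ lx·mx = 9.071 → 9.071

9.071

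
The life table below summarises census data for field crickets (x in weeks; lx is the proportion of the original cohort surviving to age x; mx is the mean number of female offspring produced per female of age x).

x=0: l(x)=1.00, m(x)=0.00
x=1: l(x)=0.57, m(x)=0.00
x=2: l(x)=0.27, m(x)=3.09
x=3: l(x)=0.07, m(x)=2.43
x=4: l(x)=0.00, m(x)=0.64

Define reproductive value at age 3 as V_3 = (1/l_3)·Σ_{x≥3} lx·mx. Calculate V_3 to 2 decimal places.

lx·mx for x ≥ 3: 0.1701, 0 → sum = 0.1701
V_3 = 0.1701 / l_3 = 0.1701 / 0.07 = 2.43 → 2.43

2.43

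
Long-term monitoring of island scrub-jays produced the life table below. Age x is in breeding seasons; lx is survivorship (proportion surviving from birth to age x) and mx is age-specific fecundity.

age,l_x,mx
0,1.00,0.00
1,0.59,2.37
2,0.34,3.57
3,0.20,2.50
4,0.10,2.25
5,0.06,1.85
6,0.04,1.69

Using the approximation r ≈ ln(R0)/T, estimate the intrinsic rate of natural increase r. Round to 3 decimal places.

0.615

R0 = Σ lx·mx = 0 + 1.3983 + 1.2138 + 0.5 + 0.225 + 0.111 + 0.0676 = 3.5157
Σ x·lx·mx = 7.1865; T = 7.1865/3.5157 = 2.04412…
r ≈ ln(R0)/T = ln(3.5157)/2.04412… = 0.61505… → 0.615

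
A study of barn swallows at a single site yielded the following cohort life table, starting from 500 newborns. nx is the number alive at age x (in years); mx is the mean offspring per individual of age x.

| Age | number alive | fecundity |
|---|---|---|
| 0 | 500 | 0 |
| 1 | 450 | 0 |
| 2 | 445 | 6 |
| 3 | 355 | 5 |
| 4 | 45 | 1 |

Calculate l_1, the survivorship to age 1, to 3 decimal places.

l_1 = n_1/n_0 = 450/500 = 0.9 → 0.900

0.900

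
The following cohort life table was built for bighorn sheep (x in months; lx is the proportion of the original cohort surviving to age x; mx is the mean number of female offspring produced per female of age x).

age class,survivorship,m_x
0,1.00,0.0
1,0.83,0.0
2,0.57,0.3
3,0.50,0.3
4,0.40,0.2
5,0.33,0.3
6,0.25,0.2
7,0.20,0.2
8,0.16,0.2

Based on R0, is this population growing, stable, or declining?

declining

R0 = Σ lx·mx = 0 + 0 + 0.171 + 0.15 + 0.08 + 0.099 + 0.05 + 0.04 + 0.032 = 0.622
R0 < 1, so the population is declining.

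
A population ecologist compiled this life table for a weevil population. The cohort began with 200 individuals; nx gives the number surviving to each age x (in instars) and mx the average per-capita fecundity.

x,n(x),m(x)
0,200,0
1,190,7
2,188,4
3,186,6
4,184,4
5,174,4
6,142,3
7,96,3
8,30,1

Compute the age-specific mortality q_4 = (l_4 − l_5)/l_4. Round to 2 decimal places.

lx = nx/n0 = nx/200: 1, 0.95, 0.94, 0.93, 0.92, 0.87, 0.71, 0.48, 0.15
q_4 = (l_4 − l_5) / l_4 = (0.92 − 0.87) / 0.92
     = 0.05 / 0.92 = 0.054348… → 0.05

0.05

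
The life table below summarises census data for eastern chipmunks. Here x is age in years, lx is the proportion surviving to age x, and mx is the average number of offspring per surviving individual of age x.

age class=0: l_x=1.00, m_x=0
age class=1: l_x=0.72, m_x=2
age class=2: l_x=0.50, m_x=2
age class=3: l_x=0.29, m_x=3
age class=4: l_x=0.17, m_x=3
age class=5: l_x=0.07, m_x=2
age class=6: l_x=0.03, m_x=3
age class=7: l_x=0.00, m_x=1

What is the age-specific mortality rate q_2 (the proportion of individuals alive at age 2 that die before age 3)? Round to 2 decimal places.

0.42

q_2 = (l_2 − l_3) / l_2 = (0.5 − 0.29) / 0.5
     = 0.21 / 0.5 = 0.42 → 0.42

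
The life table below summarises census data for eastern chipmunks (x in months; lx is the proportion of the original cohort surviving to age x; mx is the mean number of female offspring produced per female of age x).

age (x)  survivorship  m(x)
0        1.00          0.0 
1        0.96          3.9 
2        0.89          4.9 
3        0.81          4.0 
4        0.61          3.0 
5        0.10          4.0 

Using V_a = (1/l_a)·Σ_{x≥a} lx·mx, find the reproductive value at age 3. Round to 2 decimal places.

6.75

lx·mx for x ≥ 3: 3.24, 1.83, 0.4 → sum = 5.47
V_3 = 5.47 / l_3 = 5.47 / 0.81 = 6.753086… → 6.75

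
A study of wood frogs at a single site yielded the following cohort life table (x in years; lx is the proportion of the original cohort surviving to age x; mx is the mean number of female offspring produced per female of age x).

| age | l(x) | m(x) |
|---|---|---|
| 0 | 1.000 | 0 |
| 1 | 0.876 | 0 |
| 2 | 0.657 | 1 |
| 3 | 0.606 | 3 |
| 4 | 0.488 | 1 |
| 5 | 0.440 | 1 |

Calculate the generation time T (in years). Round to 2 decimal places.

3.21

lx·mx: 0, 0, 0.657, 1.818, 0.488, 0.44 → R0 = 3.403
x·lx·mx: 0, 0, 1.314, 5.454, 1.952, 2.2 → Σ = 10.92
T = 10.92 / 3.403 = 3.208933… → 3.21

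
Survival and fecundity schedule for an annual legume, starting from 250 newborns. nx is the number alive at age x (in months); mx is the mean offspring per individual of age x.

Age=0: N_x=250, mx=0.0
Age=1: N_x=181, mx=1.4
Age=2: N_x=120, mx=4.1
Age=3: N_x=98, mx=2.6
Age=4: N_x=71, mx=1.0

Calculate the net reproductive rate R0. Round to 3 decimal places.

4.285

lx = nx/n0 = nx/250: 1, 0.724, 0.48, 0.392, 0.284
lx·mx by age: 0, 1.0136, 1.968, 1.0192, 0.284
R0 = Σ lx·mx = 4.2848 → 4.285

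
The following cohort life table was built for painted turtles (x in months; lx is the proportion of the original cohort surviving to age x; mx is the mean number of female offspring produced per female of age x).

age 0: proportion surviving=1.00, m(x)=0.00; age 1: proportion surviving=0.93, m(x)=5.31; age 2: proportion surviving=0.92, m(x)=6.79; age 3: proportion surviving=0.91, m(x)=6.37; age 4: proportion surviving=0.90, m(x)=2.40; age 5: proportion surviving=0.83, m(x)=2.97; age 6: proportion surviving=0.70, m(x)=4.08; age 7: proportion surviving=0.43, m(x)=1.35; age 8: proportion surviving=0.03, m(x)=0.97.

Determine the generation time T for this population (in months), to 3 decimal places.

lx·mx: 0, 4.9383, 6.2468, 5.7967, 2.16, 2.4651, 2.856, 0.5805, 0.0291 → R0 = 25.0725
x·lx·mx: 0, 4.9383, 12.4936, 17.3901, 8.64, 12.3255, 17.136, 4.0635, 0.2328 → Σ = 77.2198
T = 77.2198 / 25.0725 = 3.07986… → 3.080

3.080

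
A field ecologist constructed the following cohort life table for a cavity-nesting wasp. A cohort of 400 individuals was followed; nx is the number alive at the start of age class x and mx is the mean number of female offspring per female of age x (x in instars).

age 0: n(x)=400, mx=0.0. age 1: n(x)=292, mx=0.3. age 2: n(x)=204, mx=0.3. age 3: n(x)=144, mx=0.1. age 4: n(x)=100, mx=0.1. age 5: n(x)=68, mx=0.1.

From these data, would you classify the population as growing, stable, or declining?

declining

lx = nx/n0 = nx/400: 1, 0.73, 0.51, 0.36, 0.25, 0.17
R0 = Σ lx·mx = 0 + 0.219 + 0.153 + 0.036 + 0.025 + 0.017 = 0.45
R0 < 1, so the population is declining.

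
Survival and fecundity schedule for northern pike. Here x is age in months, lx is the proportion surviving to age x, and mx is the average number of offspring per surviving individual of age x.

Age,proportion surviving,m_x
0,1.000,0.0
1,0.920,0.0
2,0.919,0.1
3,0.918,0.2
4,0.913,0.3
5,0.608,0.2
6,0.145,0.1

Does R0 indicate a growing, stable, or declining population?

R0 = Σ lx·mx = 0 + 0 + 0.0919 + 0.1836 + 0.2739 + 0.1216 + 0.0145 = 0.6855
R0 < 1, so the population is declining.

declining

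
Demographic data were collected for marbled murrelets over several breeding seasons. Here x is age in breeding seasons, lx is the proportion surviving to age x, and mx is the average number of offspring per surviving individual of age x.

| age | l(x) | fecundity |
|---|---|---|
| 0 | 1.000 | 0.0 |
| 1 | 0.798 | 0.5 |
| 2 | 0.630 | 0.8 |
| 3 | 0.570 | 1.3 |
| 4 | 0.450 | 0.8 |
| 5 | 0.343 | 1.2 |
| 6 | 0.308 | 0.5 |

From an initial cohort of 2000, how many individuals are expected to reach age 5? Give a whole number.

Expected survivors = N0 · l_5 = 2000 × 0.343 = 686 → 686

686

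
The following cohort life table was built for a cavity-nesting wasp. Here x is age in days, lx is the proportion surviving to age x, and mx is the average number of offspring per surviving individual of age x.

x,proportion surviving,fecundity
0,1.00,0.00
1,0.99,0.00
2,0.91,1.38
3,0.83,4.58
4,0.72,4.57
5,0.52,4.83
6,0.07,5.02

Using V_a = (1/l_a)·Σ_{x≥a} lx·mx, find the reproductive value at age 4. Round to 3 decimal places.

lx·mx for x ≥ 4: 3.2904, 2.5116, 0.3514 → sum = 6.1534
V_4 = 6.1534 / l_4 = 6.1534 / 0.72 = 8.546389… → 8.546

8.546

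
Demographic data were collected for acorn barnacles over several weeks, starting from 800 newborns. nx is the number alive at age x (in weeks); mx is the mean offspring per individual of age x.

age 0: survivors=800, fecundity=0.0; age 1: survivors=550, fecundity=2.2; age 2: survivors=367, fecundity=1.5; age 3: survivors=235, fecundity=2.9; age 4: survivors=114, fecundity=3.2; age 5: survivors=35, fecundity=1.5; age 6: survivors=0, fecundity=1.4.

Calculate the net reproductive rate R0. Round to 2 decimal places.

lx = nx/n0 = nx/800: 1, 0.6875, 0.45875, 0.29375, 0.1425, 0.04375, 0
lx·mx by age: 0, 1.5125, 0.688125, 0.851875, 0.456, 0.065625, 0
R0 = Σ lx·mx = 3.574125 → 3.57

3.57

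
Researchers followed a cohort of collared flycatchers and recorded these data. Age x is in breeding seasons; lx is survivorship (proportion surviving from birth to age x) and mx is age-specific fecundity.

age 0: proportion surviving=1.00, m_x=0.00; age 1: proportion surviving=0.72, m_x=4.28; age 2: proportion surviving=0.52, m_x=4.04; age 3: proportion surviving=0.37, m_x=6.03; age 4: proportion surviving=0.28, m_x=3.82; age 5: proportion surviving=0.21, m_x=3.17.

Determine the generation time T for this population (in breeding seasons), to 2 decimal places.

lx·mx: 0, 3.0816, 2.1008, 2.2311, 1.0696, 0.6657 → R0 = 9.1488
x·lx·mx: 0, 3.0816, 4.2016, 6.6933, 4.2784, 3.3285 → Σ = 21.5834
T = 21.5834 / 9.1488 = 2.359151… → 2.36

2.36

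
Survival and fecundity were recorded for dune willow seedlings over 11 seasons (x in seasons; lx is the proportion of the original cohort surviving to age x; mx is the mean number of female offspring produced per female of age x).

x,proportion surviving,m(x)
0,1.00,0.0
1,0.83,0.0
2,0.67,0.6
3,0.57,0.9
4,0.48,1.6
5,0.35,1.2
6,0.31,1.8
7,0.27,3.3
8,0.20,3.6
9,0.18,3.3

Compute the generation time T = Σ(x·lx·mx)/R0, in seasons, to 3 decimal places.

5.797

lx·mx: 0, 0, 0.402, 0.513, 0.768, 0.42, 0.558, 0.891, 0.72, 0.594 → R0 = 4.866
x·lx·mx: 0, 0, 0.804, 1.539, 3.072, 2.1, 3.348, 6.237, 5.76, 5.346 → Σ = 28.206
T = 28.206 / 4.866 = 5.796547… → 5.797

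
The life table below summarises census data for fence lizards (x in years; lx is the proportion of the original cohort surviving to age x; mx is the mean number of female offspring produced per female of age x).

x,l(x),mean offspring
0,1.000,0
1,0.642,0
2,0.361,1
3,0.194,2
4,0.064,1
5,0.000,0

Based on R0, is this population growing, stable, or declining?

declining

R0 = Σ lx·mx = 0 + 0 + 0.361 + 0.388 + 0.064 + 0 = 0.813
R0 < 1, so the population is declining.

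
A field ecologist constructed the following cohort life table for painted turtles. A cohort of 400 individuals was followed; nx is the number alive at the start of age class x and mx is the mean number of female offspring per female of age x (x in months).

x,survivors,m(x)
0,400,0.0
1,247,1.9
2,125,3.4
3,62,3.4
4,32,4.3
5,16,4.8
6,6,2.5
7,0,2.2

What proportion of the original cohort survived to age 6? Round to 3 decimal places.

0.015

l_6 = n_6/n_0 = 6/400 = 0.015 → 0.015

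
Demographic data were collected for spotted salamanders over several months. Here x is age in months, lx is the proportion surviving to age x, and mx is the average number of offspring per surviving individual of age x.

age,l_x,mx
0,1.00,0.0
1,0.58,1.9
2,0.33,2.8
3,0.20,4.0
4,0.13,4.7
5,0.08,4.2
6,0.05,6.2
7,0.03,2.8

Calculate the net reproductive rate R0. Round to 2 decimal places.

4.17

lx·mx by age: 0, 1.102, 0.924, 0.8, 0.611, 0.336, 0.31, 0.084
R0 = Σ lx·mx = 4.167 → 4.17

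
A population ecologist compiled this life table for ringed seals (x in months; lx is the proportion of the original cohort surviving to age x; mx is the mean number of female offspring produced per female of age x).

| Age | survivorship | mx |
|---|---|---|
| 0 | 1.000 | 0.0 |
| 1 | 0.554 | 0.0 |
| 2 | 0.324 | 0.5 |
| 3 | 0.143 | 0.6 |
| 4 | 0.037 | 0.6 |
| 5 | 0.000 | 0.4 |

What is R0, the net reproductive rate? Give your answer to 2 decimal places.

lx·mx by age: 0, 0, 0.162, 0.0858, 0.0222, 0
R0 = Σ lx·mx = 0.27 → 0.27

0.27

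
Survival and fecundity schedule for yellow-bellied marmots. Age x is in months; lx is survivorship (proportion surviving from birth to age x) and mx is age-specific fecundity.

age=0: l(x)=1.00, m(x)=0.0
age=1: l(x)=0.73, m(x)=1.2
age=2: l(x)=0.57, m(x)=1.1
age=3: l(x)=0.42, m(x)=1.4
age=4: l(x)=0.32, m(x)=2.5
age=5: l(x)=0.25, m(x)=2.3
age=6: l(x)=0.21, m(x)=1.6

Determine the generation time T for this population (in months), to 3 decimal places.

lx·mx: 0, 0.876, 0.627, 0.588, 0.8, 0.575, 0.336 → R0 = 3.802
x·lx·mx: 0, 0.876, 1.254, 1.764, 3.2, 2.875, 2.016 → Σ = 11.985
T = 11.985 / 3.802 = 3.152288… → 3.152

3.152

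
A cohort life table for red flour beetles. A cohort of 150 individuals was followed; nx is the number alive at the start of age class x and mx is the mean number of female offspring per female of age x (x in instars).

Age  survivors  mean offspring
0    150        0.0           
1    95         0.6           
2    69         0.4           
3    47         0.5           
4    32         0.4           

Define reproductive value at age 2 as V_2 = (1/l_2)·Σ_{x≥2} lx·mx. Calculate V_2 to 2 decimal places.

lx = nx/n0 = nx/150: 1, 0.63333…, 0.46, 0.31333…, 0.21333…
lx·mx for x ≥ 2: 0.184, 0.156667…, 0.085333… → sum = 0.426…
V_2 = 0.426… / l_2 = 0.426… / 0.46 = 0.926087… → 0.93

0.93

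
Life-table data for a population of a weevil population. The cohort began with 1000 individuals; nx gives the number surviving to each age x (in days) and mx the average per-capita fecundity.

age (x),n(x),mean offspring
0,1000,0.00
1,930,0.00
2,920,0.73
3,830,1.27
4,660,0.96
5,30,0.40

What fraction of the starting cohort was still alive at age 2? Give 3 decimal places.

l_2 = n_2/n_0 = 920/1000 = 0.92 → 0.920

0.920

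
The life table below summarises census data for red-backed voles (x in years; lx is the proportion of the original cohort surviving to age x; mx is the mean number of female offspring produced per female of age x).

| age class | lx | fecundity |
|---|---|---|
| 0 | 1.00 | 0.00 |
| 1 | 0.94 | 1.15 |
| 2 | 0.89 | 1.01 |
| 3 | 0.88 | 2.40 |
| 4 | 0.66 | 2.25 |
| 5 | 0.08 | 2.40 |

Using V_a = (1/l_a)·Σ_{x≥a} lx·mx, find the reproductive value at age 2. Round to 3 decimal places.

lx·mx for x ≥ 2: 0.8989, 2.112, 1.485, 0.192 → sum = 4.6879
V_2 = 4.6879 / l_2 = 4.6879 / 0.89 = 5.267303… → 5.267

5.267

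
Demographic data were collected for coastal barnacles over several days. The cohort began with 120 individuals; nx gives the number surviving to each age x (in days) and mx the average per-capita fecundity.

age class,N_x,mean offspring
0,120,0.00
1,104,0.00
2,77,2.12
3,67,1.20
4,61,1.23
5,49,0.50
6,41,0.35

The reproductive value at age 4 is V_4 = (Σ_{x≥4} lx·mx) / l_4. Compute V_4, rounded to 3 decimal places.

lx = nx/n0 = nx/120: 1, 0.86667…, 0.64167…, 0.55833…, 0.50833…, 0.40833…, 0.34167…
lx·mx for x ≥ 4: 0.62525…, 0.204167…, 0.119583… → sum = 0.949…
V_4 = 0.949… / l_4 = 0.949… / 0.508333… = 1.866885… → 1.867

1.867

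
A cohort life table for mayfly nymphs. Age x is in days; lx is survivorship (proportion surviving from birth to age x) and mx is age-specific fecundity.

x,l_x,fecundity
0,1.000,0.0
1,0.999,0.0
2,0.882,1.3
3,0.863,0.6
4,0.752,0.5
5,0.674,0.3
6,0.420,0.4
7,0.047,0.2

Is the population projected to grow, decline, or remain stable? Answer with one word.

R0 = Σ lx·mx = 0 + 0 + 1.1466 + 0.5178 + 0.376 + 0.2022 + 0.168 + 0.0094 = 2.42
R0 > 1, so the population is growing.

growing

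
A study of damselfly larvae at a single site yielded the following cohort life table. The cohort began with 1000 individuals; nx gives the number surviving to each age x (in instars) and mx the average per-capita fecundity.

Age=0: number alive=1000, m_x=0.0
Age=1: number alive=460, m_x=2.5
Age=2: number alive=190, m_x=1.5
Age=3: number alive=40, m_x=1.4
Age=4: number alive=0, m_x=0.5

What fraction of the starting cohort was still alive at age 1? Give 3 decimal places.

l_1 = n_1/n_0 = 460/1000 = 0.46 → 0.460

0.460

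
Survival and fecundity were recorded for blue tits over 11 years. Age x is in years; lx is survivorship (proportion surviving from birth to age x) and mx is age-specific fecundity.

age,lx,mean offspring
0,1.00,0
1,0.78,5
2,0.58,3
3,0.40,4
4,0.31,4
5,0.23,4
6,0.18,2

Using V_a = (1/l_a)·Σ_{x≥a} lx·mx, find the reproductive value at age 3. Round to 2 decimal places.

lx·mx for x ≥ 3: 1.6, 1.24, 0.92, 0.36 → sum = 4.12
V_3 = 4.12 / l_3 = 4.12 / 0.4 = 10.3 → 10.30

10.30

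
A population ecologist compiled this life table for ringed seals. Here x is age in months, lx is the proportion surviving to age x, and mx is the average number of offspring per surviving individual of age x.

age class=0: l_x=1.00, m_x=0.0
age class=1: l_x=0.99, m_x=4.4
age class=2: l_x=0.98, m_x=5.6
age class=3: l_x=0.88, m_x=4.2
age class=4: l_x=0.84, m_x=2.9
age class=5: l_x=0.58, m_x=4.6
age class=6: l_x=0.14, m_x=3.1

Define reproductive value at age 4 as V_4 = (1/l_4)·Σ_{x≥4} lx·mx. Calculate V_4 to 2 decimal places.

6.59

lx·mx for x ≥ 4: 2.436, 2.668, 0.434 → sum = 5.538
V_4 = 5.538 / l_4 = 5.538 / 0.84 = 6.592857… → 6.59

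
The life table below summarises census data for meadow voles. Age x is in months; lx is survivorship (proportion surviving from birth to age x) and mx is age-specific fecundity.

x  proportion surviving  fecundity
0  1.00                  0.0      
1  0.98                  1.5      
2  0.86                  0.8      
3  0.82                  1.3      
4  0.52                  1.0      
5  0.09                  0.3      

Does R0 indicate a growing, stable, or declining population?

growing

R0 = Σ lx·mx = 0 + 1.47 + 0.688 + 1.066 + 0.52 + 0.027 = 3.771
R0 > 1, so the population is growing.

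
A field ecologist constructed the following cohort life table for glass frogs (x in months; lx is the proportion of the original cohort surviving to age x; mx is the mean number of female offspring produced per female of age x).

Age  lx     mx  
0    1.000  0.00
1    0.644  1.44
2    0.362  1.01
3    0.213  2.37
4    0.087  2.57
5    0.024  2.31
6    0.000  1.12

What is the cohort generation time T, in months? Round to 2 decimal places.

lx·mx: 0, 0.92736, 0.36562, 0.50481, 0.22359, 0.05544, 0 → R0 = 2.07682
x·lx·mx: 0, 0.92736, 0.73124, 1.51443, 0.89436, 0.2772, 0 → Σ = 4.34459
T = 4.34459 / 2.07682 = 2.091943… → 2.09

2.09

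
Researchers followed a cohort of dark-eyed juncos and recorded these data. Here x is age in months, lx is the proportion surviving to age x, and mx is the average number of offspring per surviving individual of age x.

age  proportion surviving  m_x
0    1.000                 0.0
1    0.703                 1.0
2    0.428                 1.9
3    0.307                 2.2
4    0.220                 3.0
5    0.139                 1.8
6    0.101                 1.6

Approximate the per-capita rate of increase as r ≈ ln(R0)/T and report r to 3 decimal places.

R0 = Σ lx·mx = 0 + 0.703 + 0.8132 + 0.6754 + 0.66 + 0.2502 + 0.1616 = 3.2634
Σ x·lx·mx = 9.2162; T = 9.2162/3.2634 = 2.82411…
r ≈ ln(R0)/T = ln(3.2634)/2.82411… = 0.41881… → 0.419

0.419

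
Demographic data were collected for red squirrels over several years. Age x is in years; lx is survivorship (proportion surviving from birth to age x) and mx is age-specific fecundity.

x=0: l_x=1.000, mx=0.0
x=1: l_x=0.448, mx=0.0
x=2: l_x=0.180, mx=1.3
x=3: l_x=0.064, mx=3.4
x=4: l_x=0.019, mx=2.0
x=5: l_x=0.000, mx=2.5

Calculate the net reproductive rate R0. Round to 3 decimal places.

0.490

lx·mx by age: 0, 0, 0.234, 0.2176, 0.038, 0
R0 = Σ lx·mx = 0.4896 → 0.490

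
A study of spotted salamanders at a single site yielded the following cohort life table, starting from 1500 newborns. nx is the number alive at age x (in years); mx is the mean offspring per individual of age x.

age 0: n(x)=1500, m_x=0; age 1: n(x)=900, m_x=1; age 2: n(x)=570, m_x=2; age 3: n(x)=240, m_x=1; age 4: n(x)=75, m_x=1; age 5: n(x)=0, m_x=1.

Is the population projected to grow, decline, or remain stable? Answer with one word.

lx = nx/n0 = nx/1500: 1, 0.6, 0.38, 0.16, 0.05, 0
R0 = Σ lx·mx = 0 + 0.6 + 0.76 + 0.16 + 0.05 + 0 = 1.57
R0 > 1, so the population is growing.

growing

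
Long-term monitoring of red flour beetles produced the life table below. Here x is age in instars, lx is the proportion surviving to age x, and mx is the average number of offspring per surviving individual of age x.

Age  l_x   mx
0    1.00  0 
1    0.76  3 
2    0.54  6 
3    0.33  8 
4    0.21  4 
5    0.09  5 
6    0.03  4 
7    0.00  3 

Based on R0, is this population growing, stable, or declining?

R0 = Σ lx·mx = 0 + 2.28 + 3.24 + 2.64 + 0.84 + 0.45 + 0.12 + 0 = 9.57
R0 > 1, so the population is growing.

growing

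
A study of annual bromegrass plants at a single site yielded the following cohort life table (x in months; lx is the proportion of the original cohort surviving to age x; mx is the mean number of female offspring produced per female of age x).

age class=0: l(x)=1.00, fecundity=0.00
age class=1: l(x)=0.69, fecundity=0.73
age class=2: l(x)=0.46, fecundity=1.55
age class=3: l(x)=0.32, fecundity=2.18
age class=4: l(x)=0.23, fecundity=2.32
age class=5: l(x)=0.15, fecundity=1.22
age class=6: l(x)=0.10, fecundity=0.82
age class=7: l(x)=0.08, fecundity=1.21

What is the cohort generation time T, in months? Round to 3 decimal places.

2.933

lx·mx: 0, 0.5037, 0.713, 0.6976, 0.5336, 0.183, 0.082, 0.0968 → R0 = 2.8097
x·lx·mx: 0, 0.5037, 1.426, 2.0928, 2.1344, 0.915, 0.492, 0.6776 → Σ = 8.2415
T = 8.2415 / 2.8097 = 2.933231… → 2.933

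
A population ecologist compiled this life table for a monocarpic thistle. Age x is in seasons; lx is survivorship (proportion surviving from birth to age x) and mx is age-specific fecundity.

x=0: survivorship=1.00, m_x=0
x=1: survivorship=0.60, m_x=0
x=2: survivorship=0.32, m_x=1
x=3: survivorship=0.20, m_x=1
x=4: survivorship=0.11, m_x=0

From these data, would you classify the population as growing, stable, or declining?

R0 = Σ lx·mx = 0 + 0 + 0.32 + 0.2 + 0 = 0.52
R0 < 1, so the population is declining.

declining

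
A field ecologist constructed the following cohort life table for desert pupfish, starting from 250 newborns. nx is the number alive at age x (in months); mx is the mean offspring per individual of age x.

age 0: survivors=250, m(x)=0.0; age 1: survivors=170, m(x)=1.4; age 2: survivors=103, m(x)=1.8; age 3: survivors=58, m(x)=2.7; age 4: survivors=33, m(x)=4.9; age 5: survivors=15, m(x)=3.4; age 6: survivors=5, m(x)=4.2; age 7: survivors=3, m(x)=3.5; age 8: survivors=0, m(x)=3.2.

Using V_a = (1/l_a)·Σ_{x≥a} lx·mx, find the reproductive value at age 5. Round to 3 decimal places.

lx = nx/n0 = nx/250: 1, 0.68, 0.412, 0.232, 0.132, 0.06, 0.02, 0.012, 0
lx·mx for x ≥ 5: 0.204, 0.084, 0.042, 0 → sum = 0.33
V_5 = 0.33 / l_5 = 0.33 / 0.06 = 5.5 → 5.500

5.500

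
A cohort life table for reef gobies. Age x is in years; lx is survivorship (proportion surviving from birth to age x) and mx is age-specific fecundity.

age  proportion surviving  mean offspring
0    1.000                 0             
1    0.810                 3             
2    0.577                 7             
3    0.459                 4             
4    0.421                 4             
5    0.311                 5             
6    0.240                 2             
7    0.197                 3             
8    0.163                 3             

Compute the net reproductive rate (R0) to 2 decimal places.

13.10

lx·mx by age: 0, 2.43, 4.039, 1.836, 1.684, 1.555, 0.48, 0.591, 0.489
R0 = Σ lx·mx = 13.104 → 13.10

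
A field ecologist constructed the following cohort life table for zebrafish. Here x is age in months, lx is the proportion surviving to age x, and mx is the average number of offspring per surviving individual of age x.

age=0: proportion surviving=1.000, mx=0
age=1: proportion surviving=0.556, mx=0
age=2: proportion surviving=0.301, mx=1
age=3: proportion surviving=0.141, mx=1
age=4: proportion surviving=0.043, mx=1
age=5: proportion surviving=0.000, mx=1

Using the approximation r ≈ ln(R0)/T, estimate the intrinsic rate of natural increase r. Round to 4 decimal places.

-0.2932

R0 = Σ lx·mx = 0 + 0 + 0.301 + 0.141 + 0.043 + 0 = 0.485
Σ x·lx·mx = 1.197; T = 1.197/0.485 = 2.46804…
r ≈ ln(R0)/T = ln(0.485)/2.46804… = -0.293191… → -0.2932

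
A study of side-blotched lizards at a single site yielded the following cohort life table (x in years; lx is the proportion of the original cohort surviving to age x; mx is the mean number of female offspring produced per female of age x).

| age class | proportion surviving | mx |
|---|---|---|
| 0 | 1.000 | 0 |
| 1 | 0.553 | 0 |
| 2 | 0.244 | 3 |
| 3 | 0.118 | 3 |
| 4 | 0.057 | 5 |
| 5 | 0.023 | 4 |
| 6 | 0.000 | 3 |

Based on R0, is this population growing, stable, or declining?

R0 = Σ lx·mx = 0 + 0 + 0.732 + 0.354 + 0.285 + 0.092 + 0 = 1.463
R0 > 1, so the population is growing.

growing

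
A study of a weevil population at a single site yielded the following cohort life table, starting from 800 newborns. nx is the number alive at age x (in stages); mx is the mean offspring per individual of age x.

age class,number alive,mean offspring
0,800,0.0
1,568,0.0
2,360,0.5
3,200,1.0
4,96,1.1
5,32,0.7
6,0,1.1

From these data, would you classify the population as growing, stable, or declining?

lx = nx/n0 = nx/800: 1, 0.71, 0.45, 0.25, 0.12, 0.04, 0
R0 = Σ lx·mx = 0 + 0 + 0.225 + 0.25 + 0.132 + 0.028 + 0 = 0.635
R0 < 1, so the population is declining.

declining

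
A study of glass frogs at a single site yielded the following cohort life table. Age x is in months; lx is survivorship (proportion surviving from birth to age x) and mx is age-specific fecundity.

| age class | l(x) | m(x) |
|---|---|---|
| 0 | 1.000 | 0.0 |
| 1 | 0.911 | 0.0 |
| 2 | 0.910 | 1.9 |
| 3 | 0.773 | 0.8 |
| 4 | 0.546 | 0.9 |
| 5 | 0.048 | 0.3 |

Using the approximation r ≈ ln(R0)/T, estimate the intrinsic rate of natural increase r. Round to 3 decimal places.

R0 = Σ lx·mx = 0 + 0 + 1.729 + 0.6184 + 0.4914 + 0.0144 = 2.8532
Σ x·lx·mx = 7.3508; T = 7.3508/2.8532 = 2.57634…
r ≈ ln(R0)/T = ln(2.8532)/2.57634… = 0.40695… → 0.407

0.407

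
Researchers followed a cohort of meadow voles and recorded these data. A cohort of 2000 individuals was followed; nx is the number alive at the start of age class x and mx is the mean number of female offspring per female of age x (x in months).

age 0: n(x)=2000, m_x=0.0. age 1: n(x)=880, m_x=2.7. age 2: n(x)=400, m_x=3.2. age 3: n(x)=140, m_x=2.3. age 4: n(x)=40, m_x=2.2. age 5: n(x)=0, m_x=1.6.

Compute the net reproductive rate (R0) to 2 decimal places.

lx = nx/n0 = nx/2000: 1, 0.44, 0.2, 0.07, 0.02, 0
lx·mx by age: 0, 1.188, 0.64, 0.161, 0.044, 0
R0 = Σ lx·mx = 2.033 → 2.03

2.03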